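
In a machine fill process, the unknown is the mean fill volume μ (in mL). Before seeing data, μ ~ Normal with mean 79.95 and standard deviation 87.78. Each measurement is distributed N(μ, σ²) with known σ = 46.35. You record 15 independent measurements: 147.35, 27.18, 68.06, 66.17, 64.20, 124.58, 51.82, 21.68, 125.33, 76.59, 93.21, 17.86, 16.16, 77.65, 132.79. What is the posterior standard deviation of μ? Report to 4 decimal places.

For Normal data with known variance σ², a Normal(μ₀, σ₀²) prior on μ is conjugate. Posterior precision = 1/σ₀² + n/σ²; posterior mean is the precision-weighted average of μ₀ and x̄.
σ₀² = 87.78² = 7705.3284, σ² = 46.35² = 2148.3225; σ² + n·σ₀² = 2148.3225 + 15·7705.3284 = 117728.2485.
Posterior precision = 1/σ₀² + n/σ² = 1/7705.3284 + 15/2148.3225 = (σ² + n·σ₀²)/(σ₀²σ²) = 117728.2485/(7705.3284·2148.3225); posterior variance σₙ² = σ₀²σ²/(σ² + n·σ₀²) = 7705.3284·2148.3225/117728.2485 = 140.607973.
Posterior SD = √σₙ² = √(7705.3284·2148.3225/117728.2485) = 11.8578.

11.8578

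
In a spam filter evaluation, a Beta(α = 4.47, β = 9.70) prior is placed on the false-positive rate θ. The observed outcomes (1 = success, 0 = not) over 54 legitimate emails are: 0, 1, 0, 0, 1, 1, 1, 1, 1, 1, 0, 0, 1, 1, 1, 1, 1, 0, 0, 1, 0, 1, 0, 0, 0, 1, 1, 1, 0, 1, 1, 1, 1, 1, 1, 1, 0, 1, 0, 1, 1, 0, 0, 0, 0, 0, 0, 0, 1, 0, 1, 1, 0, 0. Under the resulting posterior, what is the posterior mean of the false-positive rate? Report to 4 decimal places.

0.5056

The Beta prior is conjugate to a Binomial/Bernoulli likelihood; the update adds successes to α and failures to β.
Posterior: Beta(α+k, β+n−k) = Beta(4.47+30, 9.70+24) = Beta(34.47, 33.70).
Posterior mean = α/(α+β) = 34.47/68.17 = 0.5056.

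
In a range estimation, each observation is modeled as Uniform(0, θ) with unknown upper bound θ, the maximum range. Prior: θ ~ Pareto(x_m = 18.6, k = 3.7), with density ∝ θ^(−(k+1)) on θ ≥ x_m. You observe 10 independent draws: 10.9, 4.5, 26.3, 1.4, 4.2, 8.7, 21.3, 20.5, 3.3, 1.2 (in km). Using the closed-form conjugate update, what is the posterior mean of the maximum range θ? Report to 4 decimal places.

A Pareto(scale x_m, shape k) prior on the upper bound θ of Uniform(0, θ) is conjugate: posterior is Pareto(max(x_m, max xᵢ), k + n).
Sample maximum = 26.3; prior scale x_m = 18.6 → posterior scale = max = 26.3.
Posterior shape = 3.7 + 10 = 13.7.
E[θ|data] = k·x_m/(k−1) = 13.7·26.3/12.7 = 28.3709.

28.3709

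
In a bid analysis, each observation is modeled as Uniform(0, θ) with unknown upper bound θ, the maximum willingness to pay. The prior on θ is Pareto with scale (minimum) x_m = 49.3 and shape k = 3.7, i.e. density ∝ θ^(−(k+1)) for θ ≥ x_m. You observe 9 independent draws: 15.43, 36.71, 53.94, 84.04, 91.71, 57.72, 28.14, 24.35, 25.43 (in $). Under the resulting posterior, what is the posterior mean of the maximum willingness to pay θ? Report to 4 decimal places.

99.5485

A Pareto(scale x_m, shape k) prior on the upper bound θ of Uniform(0, θ) is conjugate: posterior is Pareto(max(x_m, max xᵢ), k + n).
Sample maximum = 91.71; prior scale x_m = 49.3 → posterior scale = max = 91.71.
Posterior shape = 3.7 + 9 = 12.7.
E[θ|data] = k·x_m/(k−1) = 12.7·91.71/11.7 = 99.5485.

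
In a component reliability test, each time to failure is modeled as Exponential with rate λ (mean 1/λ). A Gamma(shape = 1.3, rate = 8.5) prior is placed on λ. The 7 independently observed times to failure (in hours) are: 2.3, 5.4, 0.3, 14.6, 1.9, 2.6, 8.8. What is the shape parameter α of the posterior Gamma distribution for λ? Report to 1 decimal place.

With a Gamma(shape α, rate β) prior on the exponential rate λ, the posterior after n observations with total T = Σxᵢ is Gamma(α+n, β+T).
Sum of observations T = 35.9 hours; n = 7.
Posterior: Gamma(1.3+7, 8.5+35.9) = Gamma(8.3, 44.4).
Posterior α = 8.3.

8.3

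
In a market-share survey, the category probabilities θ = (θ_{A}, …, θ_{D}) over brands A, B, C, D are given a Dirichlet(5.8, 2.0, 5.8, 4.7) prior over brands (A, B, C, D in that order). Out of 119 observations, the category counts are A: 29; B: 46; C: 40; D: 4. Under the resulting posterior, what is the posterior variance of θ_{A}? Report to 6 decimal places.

0.001368

The Dirichlet prior is conjugate to the Multinomial likelihood: each posterior αⱼ = prior αⱼ + observed count nⱼ.
Posterior concentration: (34.8, 48.0, 45.8, 8.7), total = 137.3.
Var[θ_j] = α_j(Σα−α_j)/((Σα)²(Σα+1)) = 34.8·102.5/(137.3²·138.3) = 0.001368.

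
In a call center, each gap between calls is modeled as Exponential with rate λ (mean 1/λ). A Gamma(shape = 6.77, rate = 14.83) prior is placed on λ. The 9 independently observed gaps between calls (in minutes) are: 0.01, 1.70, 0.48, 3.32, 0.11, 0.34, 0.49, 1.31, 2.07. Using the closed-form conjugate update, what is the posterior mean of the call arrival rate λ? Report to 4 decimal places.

With a Gamma(shape α, rate β) prior on the exponential rate λ, the posterior after n observations with total T = Σxᵢ is Gamma(α+n, β+T).
Sum of observations T = 9.83 minutes; n = 9.
Posterior: Gamma(6.77+9, 14.83+9.83) = Gamma(15.77, 24.66).
Posterior mean of λ = α/β = 15.77/24.66 = 0.6395.

0.6395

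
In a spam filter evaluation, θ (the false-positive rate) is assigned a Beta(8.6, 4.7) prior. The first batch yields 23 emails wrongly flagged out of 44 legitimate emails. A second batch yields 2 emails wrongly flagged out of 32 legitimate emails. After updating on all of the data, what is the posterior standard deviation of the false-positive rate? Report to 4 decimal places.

The Beta prior is conjugate to a Binomial/Bernoulli likelihood; the update adds successes to α and failures to β.
After batch 1: Beta(8.6+23, 4.7+21) = Beta(31.6, 25.7).
After batch 2: Beta(31.6+2, 25.7+30) = Beta(33.6, 55.7).
Var = αβ/((α+β)²(α+β+1)) = 33.6·55.7/(89.3²·90.3) = 0.00259899; SD = √0.00259899 = 0.0510.

0.0510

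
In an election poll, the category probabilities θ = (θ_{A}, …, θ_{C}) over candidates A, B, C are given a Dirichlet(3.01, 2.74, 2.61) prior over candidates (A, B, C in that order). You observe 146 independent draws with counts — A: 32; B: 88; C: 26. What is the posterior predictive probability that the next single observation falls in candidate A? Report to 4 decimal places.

The Dirichlet prior is conjugate to the Multinomial likelihood: each posterior αⱼ = prior αⱼ + observed count nⱼ.
Posterior concentration: (35.01, 90.74, 28.61), total = 154.36.
P(next = A | data) = α_{A}/Σα = 0.2268.

0.2268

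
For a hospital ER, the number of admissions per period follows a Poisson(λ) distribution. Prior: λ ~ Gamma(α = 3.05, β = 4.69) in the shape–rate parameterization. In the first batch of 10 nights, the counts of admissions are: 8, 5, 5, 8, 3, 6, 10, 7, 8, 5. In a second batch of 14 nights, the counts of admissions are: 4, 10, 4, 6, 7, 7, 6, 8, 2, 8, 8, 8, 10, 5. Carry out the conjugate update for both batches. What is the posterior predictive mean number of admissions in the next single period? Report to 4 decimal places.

5.6135

With a Gamma(shape α, rate β) prior, the Poisson likelihood is conjugate: the posterior is Gamma(α + ΣXᵢ, β + n).
Batch 1: sum of counts S = 65 over n = 10 nights.
After batch 1: Gamma(α+S, β+n) = Gamma(3.05+65, 4.69+10) = Gamma(68.05, 14.69).
Batch 2: sum of counts S = 93 over n = 14 nights.
After batch 2: Gamma(α+S, β+n) = Gamma(68.05+93, 14.69+14) = Gamma(161.05, 28.69).
The predictive distribution for one future period is NegBinom with mean α/β = 5.6135.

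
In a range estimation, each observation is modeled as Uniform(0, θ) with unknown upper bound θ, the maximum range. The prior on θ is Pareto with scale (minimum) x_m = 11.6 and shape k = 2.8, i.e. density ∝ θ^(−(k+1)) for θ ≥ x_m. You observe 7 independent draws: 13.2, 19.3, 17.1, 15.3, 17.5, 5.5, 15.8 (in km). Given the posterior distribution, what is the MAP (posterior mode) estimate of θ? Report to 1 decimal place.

19.3

A Pareto(scale x_m, shape k) prior on the upper bound θ of Uniform(0, θ) is conjugate: posterior is Pareto(max(x_m, max xᵢ), k + n).
Sample maximum = 19.3; prior scale x_m = 11.6 → posterior scale = max = 19.3.
Posterior shape = 2.8 + 7 = 9.8.
The Pareto density is decreasing on [x_m, ∞), so the mode is x_m = 19.3.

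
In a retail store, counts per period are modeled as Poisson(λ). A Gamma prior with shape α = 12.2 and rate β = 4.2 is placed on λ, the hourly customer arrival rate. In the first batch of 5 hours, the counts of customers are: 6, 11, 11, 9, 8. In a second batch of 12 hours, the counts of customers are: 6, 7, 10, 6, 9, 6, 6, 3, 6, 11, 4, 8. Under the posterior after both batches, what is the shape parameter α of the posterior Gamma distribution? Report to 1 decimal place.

With a Gamma(shape α, rate β) prior, the Poisson likelihood is conjugate: the posterior is Gamma(α + ΣXᵢ, β + n).
Batch 1: sum of counts S = 45 over n = 5 hours.
After batch 1: Gamma(α+S, β+n) = Gamma(12.2+45, 4.2+5) = Gamma(57.2, 9.2).
Batch 2: sum of counts S = 82 over n = 12 hours.
After batch 2: Gamma(α+S, β+n) = Gamma(57.2+82, 9.2+12) = Gamma(139.2, 21.2).
Posterior α = 139.2.

139.2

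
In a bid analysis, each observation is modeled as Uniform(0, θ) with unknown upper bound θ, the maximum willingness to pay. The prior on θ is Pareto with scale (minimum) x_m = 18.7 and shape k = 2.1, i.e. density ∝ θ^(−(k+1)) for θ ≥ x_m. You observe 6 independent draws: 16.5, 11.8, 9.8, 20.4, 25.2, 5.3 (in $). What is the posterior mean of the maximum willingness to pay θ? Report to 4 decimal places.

28.7493

A Pareto(scale x_m, shape k) prior on the upper bound θ of Uniform(0, θ) is conjugate: posterior is Pareto(max(x_m, max xᵢ), k + n).
Sample maximum = 25.2; prior scale x_m = 18.7 → posterior scale = max = 25.2.
Posterior shape = 2.1 + 6 = 8.1.
E[θ|data] = k·x_m/(k−1) = 8.1·25.2/7.1 = 28.7493.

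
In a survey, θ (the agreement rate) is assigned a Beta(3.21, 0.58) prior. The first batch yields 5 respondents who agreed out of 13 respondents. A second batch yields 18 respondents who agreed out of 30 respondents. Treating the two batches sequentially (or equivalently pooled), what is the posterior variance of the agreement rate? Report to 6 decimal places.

The Beta prior is conjugate to a Binomial/Bernoulli likelihood; the update adds successes to α and failures to β.
After batch 1: Beta(3.21+5, 0.58+8) = Beta(8.21, 8.58).
After batch 2: Beta(8.21+18, 8.58+12) = Beta(26.21, 20.58).
Var = αβ/((α+β)²(α+β+1)) = 26.21·20.58/(46.79²·47.79) = 0.005155.

0.005155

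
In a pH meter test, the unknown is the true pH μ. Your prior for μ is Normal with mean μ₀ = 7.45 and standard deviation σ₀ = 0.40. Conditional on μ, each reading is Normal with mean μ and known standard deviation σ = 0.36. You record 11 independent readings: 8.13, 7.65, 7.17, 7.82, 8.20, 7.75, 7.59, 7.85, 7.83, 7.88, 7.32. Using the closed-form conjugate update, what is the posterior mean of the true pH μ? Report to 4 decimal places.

7.7243

For Normal data with known variance σ², a Normal(μ₀, σ₀²) prior on μ is conjugate. Posterior precision = 1/σ₀² + n/σ²; posterior mean is the precision-weighted average of μ₀ and x̄.
Σxᵢ = 8.13 + 7.65 + 7.17 + 7.82 + 8.20 + 7.75 + 7.59 + 7.85 + 7.83 + 7.88 + 7.32 = 85.19, so n·x̄ = 85.19.
σ₀² = 0.40² = 0.16, σ² = 0.36² = 0.1296; σ² + n·σ₀² = 0.1296 + 11·0.16 = 1.8896.
Posterior mean = (μ₀/σ₀² + n·x̄/σ²)/(1/σ₀² + n/σ²) = (σ²·μ₀ + σ₀²·n·x̄)/(σ² + n·σ₀²) = (0.1296·7.45 + 0.16·85.19)/1.8896 = 14.59592/1.8896 = 7.7243.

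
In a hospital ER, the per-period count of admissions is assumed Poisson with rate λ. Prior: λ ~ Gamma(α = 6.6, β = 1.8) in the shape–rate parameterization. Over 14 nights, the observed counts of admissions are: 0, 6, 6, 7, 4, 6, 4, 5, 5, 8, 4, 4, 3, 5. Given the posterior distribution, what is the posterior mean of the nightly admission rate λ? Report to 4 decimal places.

With a Gamma(shape α, rate β) prior, the Poisson likelihood is conjugate: the posterior is Gamma(α + ΣXᵢ, β + n).
Sum of counts S = 67 over n = 14 nights.
Posterior: Gamma(α+S, β+n) = Gamma(6.6+67, 1.8+14) = Gamma(73.6, 15.8).
Posterior mean = α/β = 73.6/15.8 = 4.6582.

4.6582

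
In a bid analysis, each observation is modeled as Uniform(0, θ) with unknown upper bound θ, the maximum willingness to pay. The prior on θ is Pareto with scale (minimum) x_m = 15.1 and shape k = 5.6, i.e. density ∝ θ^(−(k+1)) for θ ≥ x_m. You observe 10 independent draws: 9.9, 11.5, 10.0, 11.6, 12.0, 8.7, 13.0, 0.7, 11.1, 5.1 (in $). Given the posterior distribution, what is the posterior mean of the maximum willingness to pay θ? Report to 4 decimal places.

A Pareto(scale x_m, shape k) prior on the upper bound θ of Uniform(0, θ) is conjugate: posterior is Pareto(max(x_m, max xᵢ), k + n).
Sample maximum = 13.0; prior scale x_m = 15.1 → posterior scale = max = 15.1.
Posterior shape = 5.6 + 10 = 15.6.
E[θ|data] = k·x_m/(k−1) = 15.6·15.1/14.6 = 16.1342.

16.1342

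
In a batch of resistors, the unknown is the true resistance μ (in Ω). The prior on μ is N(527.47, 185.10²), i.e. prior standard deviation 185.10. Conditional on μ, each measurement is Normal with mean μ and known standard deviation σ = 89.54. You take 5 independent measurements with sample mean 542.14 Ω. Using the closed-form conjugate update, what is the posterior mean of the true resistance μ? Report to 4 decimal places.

For Normal data with known variance σ², a Normal(μ₀, σ₀²) prior on μ is conjugate. Posterior precision = 1/σ₀² + n/σ²; posterior mean is the precision-weighted average of μ₀ and x̄.
n·x̄ = 5·542.14 = 2710.7.
σ₀² = 185.10² = 34262.01, σ² = 89.54² = 8017.4116; σ² + n·σ₀² = 8017.4116 + 5·34262.01 = 179327.4616.
Posterior mean = (μ₀/σ₀² + n·x̄/σ²)/(1/σ₀² + n/σ²) = (σ²·μ₀ + σ₀²·n·x̄)/(σ² + n·σ₀²) = (8017.4116·527.47 + 34262.01·2710.7)/179327.4616 = 97102974.603652/179327.4616 = 541.4841.

541.4841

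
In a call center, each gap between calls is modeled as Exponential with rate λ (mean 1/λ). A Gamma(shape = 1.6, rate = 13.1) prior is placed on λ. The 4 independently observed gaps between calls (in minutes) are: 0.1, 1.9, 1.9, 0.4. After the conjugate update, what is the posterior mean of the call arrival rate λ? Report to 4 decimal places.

0.3218

With a Gamma(shape α, rate β) prior on the exponential rate λ, the posterior after n observations with total T = Σxᵢ is Gamma(α+n, β+T).
Sum of observations T = 4.3 minutes; n = 4.
Posterior: Gamma(1.6+4, 13.1+4.3) = Gamma(5.6, 17.4).
Posterior mean of λ = α/β = 5.6/17.4 = 0.3218.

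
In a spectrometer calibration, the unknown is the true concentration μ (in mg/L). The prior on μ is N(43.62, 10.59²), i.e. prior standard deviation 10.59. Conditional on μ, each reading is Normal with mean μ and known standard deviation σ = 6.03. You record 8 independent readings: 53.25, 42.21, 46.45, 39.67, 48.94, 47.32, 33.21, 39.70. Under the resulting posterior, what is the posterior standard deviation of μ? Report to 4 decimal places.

For Normal data with known variance σ², a Normal(μ₀, σ₀²) prior on μ is conjugate. Posterior precision = 1/σ₀² + n/σ²; posterior mean is the precision-weighted average of μ₀ and x̄.
σ₀² = 10.59² = 112.1481, σ² = 6.03² = 36.3609; σ² + n·σ₀² = 36.3609 + 8·112.1481 = 933.5457.
Posterior precision = 1/σ₀² + n/σ² = 1/112.1481 + 8/36.3609 = (σ² + n·σ₀²)/(σ₀²σ²) = 933.5457/(112.1481·36.3609); posterior variance σₙ² = σ₀²σ²/(σ² + n·σ₀²) = 112.1481·36.3609/933.5457 = 4.368084.
Posterior SD = √σₙ² = √(112.1481·36.3609/933.5457) = 2.0900.

2.0900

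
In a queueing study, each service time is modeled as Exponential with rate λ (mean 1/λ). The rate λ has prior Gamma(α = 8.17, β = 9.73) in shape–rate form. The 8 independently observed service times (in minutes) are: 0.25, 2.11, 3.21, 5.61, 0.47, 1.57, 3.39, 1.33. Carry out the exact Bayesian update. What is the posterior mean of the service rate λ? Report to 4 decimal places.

0.5844

With a Gamma(shape α, rate β) prior on the exponential rate λ, the posterior after n observations with total T = Σxᵢ is Gamma(α+n, β+T).
Sum of observations T = 17.94 minutes; n = 8.
Posterior: Gamma(8.17+8, 9.73+17.94) = Gamma(16.17, 27.67).
Posterior mean of λ = α/β = 16.17/27.67 = 0.5844.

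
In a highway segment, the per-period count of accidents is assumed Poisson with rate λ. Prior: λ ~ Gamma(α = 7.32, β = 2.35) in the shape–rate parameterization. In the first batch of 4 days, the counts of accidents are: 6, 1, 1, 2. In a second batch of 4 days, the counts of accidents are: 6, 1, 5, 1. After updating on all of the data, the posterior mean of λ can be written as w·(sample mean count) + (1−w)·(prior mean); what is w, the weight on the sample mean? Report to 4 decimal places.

0.7729

With a Gamma(shape α, rate β) prior, the Poisson likelihood is conjugate: the posterior is Gamma(α + ΣXᵢ, β + n).
Total number of days: n = 4 + 4 = 8.
Posterior mean = (α₀+S)/(β₀+n) = [n/(β₀+n)]·(S/n) + [β₀/(β₀+n)]·(α₀/β₀), so only n and β₀ enter the weight.
Weight on data w = n/(β₀+n) = 8/(2.35+8) = 8/10.35 = 0.7729.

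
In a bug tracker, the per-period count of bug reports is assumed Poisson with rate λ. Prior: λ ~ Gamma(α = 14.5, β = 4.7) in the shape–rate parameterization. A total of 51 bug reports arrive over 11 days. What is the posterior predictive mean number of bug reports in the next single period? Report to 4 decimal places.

4.1720

With a Gamma(shape α, rate β) prior, the Poisson likelihood is conjugate: the posterior is Gamma(α + ΣXᵢ, β + n).
Posterior: Gamma(α+S, β+n) = Gamma(14.5+51, 4.7+11) = Gamma(65.5, 15.7).
The predictive distribution for one future period is NegBinom with mean α/β = 4.1720.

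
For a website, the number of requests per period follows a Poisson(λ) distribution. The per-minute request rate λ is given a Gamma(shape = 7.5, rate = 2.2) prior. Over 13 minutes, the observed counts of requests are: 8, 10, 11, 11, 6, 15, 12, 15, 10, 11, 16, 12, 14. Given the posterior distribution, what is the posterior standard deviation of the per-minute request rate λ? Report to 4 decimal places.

0.8283

With a Gamma(shape α, rate β) prior, the Poisson likelihood is conjugate: the posterior is Gamma(α + ΣXᵢ, β + n).
Sum of counts S = 151 over n = 13 minutes.
Posterior: Gamma(α+S, β+n) = Gamma(7.5+151, 2.2+13) = Gamma(158.5, 15.2).
SD = √α/β = √158.5/15.2 = 0.8283.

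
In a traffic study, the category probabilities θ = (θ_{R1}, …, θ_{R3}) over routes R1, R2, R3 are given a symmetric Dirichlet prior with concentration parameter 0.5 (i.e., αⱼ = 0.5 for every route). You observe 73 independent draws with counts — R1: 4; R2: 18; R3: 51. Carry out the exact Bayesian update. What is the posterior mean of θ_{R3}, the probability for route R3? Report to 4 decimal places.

The Dirichlet prior is conjugate to the Multinomial likelihood: each posterior αⱼ = prior αⱼ + observed count nⱼ.
Posterior concentration: (4.5, 18.5, 51.5), total = 74.5.
E[θ_{R3}|data] = α_{R3}/Σα = 51.5/74.5 = 0.6913.

0.6913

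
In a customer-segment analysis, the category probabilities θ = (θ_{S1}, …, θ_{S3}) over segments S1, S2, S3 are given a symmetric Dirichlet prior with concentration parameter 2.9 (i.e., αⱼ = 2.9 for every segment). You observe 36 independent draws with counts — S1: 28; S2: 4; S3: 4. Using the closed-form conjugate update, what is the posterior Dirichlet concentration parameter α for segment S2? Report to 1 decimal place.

6.9

The Dirichlet prior is conjugate to the Multinomial likelihood: each posterior αⱼ = prior αⱼ + observed count nⱼ.
Posterior concentration: (30.9, 6.9, 6.9), total = 44.7.
α_{S2} = 2.9 + 4 = 6.9.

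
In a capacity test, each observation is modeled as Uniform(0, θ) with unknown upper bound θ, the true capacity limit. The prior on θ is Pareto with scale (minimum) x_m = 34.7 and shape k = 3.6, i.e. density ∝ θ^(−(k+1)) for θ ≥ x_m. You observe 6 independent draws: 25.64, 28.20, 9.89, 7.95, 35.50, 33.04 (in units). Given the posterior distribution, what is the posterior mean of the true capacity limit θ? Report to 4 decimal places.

A Pareto(scale x_m, shape k) prior on the upper bound θ of Uniform(0, θ) is conjugate: posterior is Pareto(max(x_m, max xᵢ), k + n).
Sample maximum = 35.50; prior scale x_m = 34.7 → posterior scale = max = 35.50.
Posterior shape = 3.6 + 6 = 9.6.
E[θ|data] = k·x_m/(k−1) = 9.6·35.50/8.6 = 39.6279.

39.6279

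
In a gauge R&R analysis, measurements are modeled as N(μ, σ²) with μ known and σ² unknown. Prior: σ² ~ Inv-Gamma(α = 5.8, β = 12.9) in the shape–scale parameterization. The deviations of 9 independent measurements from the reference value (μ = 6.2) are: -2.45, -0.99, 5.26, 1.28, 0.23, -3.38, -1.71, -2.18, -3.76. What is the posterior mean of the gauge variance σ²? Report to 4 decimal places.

With known mean μ and an Inverse-Gamma(α, β) prior on σ², the Normal likelihood is conjugate: posterior is Inv-Gamma(α + n/2, β + Σ(xᵢ−μ)²/2).
Σ(xᵢ−μ)² = (-2.45)² + (-0.99)² + (5.26)² + (1.28)² + (0.23)² + (-3.38)² + (-1.71)² + (-2.18)² + (-3.76)² = 69.5800.
Posterior: Inv-Gamma(5.8 + 9/2, 12.9 + 69.5800/2) = Inv-Gamma(10.30, 47.69000).
E[σ²|data] = β/(α−1) = 47.69000/9.30 = 5.1280.

5.1280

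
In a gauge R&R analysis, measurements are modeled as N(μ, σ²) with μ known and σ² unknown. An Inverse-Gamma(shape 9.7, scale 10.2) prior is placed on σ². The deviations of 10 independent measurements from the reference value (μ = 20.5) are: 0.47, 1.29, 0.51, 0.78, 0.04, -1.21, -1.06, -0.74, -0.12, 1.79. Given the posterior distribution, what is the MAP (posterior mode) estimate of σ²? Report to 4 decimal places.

With known mean μ and an Inverse-Gamma(α, β) prior on σ², the Normal likelihood is conjugate: posterior is Inv-Gamma(α + n/2, β + Σ(xᵢ−μ)²/2).
Σ(xᵢ−μ)² = (0.47)² + (1.29)² + (0.51)² + (0.78)² + (0.04)² + (-1.21)² + (-1.06)² + (-0.74)² + (-0.12)² + (1.79)² = 9.1089.
Posterior: Inv-Gamma(9.7 + 10/2, 10.2 + 9.1089/2) = Inv-Gamma(14.70, 14.75445).
Mode = β/(α+1) = 14.75445/15.70 = 0.9398.

0.9398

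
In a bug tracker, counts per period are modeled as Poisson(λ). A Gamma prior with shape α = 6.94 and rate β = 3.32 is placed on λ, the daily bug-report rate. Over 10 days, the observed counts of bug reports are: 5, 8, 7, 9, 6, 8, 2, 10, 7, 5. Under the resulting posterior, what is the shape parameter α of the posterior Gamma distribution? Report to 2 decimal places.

With a Gamma(shape α, rate β) prior, the Poisson likelihood is conjugate: the posterior is Gamma(α + ΣXᵢ, β + n).
Sum of counts S = 67 over n = 10 days.
Posterior: Gamma(α+S, β+n) = Gamma(6.94+67, 3.32+10) = Gamma(73.94, 13.32).
Posterior α = 73.94.

73.94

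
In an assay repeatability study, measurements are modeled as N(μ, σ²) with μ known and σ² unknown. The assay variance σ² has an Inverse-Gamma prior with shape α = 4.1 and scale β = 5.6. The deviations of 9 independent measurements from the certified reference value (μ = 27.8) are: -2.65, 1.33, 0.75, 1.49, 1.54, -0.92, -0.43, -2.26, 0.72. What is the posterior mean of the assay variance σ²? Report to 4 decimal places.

With known mean μ and an Inverse-Gamma(α, β) prior on σ², the Normal likelihood is conjugate: posterior is Inv-Gamma(α + n/2, β + Σ(xᵢ−μ)²/2).
Σ(xᵢ−μ)² = (-2.65)² + (1.33)² + (0.75)² + (1.49)² + (1.54)² + (-0.92)² + (-0.43)² + (-2.26)² + (0.72)² = 20.6029.
Posterior: Inv-Gamma(4.1 + 9/2, 5.6 + 20.6029/2) = Inv-Gamma(8.60, 15.90145).
E[σ²|data] = β/(α−1) = 15.90145/7.60 = 2.0923.

2.0923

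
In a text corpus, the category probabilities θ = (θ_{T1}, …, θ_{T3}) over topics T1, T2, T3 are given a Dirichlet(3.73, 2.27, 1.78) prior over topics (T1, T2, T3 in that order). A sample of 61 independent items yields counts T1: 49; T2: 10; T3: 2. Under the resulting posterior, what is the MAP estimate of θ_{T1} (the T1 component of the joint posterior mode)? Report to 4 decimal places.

0.7864

The Dirichlet prior is conjugate to the Multinomial likelihood: each posterior αⱼ = prior αⱼ + observed count nⱼ.
Posterior concentration: (52.73, 12.27, 3.78), total = 68.78.
Joint mode component: (α_{T1}−1)/(Σα−K) = 51.73/65.78 = 0.7864.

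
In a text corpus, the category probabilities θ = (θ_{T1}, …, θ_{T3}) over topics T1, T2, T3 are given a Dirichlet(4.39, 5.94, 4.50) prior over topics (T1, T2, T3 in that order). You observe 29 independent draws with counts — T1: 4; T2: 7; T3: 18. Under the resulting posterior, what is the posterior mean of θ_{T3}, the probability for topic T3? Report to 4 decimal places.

The Dirichlet prior is conjugate to the Multinomial likelihood: each posterior αⱼ = prior αⱼ + observed count nⱼ.
Posterior concentration: (8.39, 12.94, 22.50), total = 43.83.
E[θ_{T3}|data] = α_{T3}/Σα = 22.50/43.83 = 0.5133.

0.5133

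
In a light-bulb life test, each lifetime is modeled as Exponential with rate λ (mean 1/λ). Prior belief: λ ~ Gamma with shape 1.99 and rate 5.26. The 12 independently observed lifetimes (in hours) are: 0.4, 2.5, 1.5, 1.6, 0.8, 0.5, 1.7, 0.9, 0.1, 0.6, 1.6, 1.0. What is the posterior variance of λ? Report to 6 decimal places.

With a Gamma(shape α, rate β) prior on the exponential rate λ, the posterior after n observations with total T = Σxᵢ is Gamma(α+n, β+T).
Sum of observations T = 13.2 hours; n = 12.
Posterior: Gamma(1.99+12, 5.26+13.2) = Gamma(13.99, 18.46).
Var = α/β² = 0.041054.

0.041054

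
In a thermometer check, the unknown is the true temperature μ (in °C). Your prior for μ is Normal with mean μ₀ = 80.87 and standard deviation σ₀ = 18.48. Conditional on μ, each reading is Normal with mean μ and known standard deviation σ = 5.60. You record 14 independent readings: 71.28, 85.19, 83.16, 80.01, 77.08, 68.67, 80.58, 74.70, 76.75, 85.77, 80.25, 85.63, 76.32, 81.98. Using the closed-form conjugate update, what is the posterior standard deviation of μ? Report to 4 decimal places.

For Normal data with known variance σ², a Normal(μ₀, σ₀²) prior on μ is conjugate. Posterior precision = 1/σ₀² + n/σ²; posterior mean is the precision-weighted average of μ₀ and x̄.
σ₀² = 18.48² = 341.5104, σ² = 5.60² = 31.36; σ² + n·σ₀² = 31.36 + 14·341.5104 = 4812.5056.
Posterior precision = 1/σ₀² + n/σ² = 1/341.5104 + 14/31.36 = (σ² + n·σ₀²)/(σ₀²σ²) = 4812.5056/(341.5104·31.36); posterior variance σₙ² = σ₀²σ²/(σ² + n·σ₀²) = 341.5104·31.36/4812.5056 = 2.225403.
Posterior SD = √σₙ² = √(341.5104·31.36/4812.5056) = 1.4918.

1.4918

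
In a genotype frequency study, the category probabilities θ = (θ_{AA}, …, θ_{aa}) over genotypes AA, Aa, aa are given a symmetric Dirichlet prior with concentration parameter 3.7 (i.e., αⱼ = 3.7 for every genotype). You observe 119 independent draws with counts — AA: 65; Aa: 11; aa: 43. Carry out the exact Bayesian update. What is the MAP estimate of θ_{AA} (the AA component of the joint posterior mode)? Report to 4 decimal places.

0.5327

The Dirichlet prior is conjugate to the Multinomial likelihood: each posterior αⱼ = prior αⱼ + observed count nⱼ.
Posterior concentration: (68.7, 14.7, 46.7), total = 130.1.
Joint mode component: (α_{AA}−1)/(Σα−K) = 67.7/127.1 = 0.5327.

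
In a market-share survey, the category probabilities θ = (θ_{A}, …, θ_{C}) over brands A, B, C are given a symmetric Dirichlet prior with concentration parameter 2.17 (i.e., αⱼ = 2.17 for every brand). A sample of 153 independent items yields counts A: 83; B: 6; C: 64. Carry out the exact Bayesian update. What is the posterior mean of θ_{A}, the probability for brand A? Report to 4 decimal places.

0.5339

The Dirichlet prior is conjugate to the Multinomial likelihood: each posterior αⱼ = prior αⱼ + observed count nⱼ.
Posterior concentration: (85.17, 8.17, 66.17), total = 159.51.
E[θ_{A}|data] = α_{A}/Σα = 85.17/159.51 = 0.5339.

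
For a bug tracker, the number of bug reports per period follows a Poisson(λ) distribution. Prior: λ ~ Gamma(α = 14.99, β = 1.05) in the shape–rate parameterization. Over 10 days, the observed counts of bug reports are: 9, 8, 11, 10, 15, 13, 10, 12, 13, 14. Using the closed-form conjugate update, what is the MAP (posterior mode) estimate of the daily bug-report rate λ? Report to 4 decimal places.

11.6733

With a Gamma(shape α, rate β) prior, the Poisson likelihood is conjugate: the posterior is Gamma(α + ΣXᵢ, β + n).
Sum of counts S = 115 over n = 10 days.
Posterior: Gamma(α+S, β+n) = Gamma(14.99+115, 1.05+10) = Gamma(129.99, 11.05).
Mode of Gamma(α,β) for α≥1 is (α−1)/β = 128.99/11.05 = 11.6733.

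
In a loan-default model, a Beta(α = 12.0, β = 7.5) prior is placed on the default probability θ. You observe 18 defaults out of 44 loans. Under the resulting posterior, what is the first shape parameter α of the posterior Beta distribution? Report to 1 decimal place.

30.0

The Beta prior is conjugate to a Binomial/Bernoulli likelihood; the update adds successes to α and failures to β.
Posterior: Beta(α+k, β+n−k) = Beta(12.0+18, 7.5+26) = Beta(30.0, 33.5).
Posterior α = 30.0.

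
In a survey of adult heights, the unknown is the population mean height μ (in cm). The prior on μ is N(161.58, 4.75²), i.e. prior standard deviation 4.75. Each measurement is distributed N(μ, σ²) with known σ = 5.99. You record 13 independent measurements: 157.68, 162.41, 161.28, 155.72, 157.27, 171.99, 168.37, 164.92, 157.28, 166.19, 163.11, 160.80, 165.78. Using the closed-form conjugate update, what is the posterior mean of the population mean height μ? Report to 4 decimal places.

For Normal data with known variance σ², a Normal(μ₀, σ₀²) prior on μ is conjugate. Posterior precision = 1/σ₀² + n/σ²; posterior mean is the precision-weighted average of μ₀ and x̄.
Σxᵢ = 157.68 + 162.41 + 161.28 + 155.72 + 157.27 + 171.99 + 168.37 + 164.92 + 157.28 + 166.19 + 163.11 + 160.80 + 165.78 = 2112.8, so n·x̄ = 2112.8.
σ₀² = 4.75² = 22.5625, σ² = 5.99² = 35.8801; σ² + n·σ₀² = 35.8801 + 13·22.5625 = 329.1926.
Posterior mean = (μ₀/σ₀² + n·x̄/σ²)/(1/σ₀² + n/σ²) = (σ²·μ₀ + σ₀²·n·x̄)/(σ² + n·σ₀²) = (35.8801·161.58 + 22.5625·2112.8)/329.1926 = 53467.556558/329.1926 = 162.4203.

162.4203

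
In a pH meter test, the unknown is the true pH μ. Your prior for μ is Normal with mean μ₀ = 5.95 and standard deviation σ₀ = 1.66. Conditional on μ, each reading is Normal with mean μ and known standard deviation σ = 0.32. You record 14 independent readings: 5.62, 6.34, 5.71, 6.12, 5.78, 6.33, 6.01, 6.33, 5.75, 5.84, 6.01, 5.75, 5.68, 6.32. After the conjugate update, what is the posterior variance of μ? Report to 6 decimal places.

0.007295

For Normal data with known variance σ², a Normal(μ₀, σ₀²) prior on μ is conjugate. Posterior precision = 1/σ₀² + n/σ²; posterior mean is the precision-weighted average of μ₀ and x̄.
σ₀² = 1.66² = 2.7556, σ² = 0.32² = 0.1024; σ² + n·σ₀² = 0.1024 + 14·2.7556 = 38.6808.
Posterior precision = 1/σ₀² + n/σ² = 1/2.7556 + 14/0.1024 = (σ² + n·σ₀²)/(σ₀²σ²) = 38.6808/(2.7556·0.1024); posterior variance σₙ² = σ₀²σ²/(σ² + n·σ₀²) = 2.7556·0.1024/38.6808 = 0.007295.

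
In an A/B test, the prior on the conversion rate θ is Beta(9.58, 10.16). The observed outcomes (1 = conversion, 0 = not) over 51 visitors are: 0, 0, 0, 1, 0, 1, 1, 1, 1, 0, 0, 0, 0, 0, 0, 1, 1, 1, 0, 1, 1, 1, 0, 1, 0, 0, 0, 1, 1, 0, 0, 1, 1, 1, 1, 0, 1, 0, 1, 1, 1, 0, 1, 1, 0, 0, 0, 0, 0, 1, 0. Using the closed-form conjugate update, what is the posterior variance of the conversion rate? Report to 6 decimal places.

0.003483

The Beta prior is conjugate to a Binomial/Bernoulli likelihood; the update adds successes to α and failures to β.
Posterior: Beta(α+k, β+n−k) = Beta(9.58+25, 10.16+26) = Beta(34.58, 36.16).
Var = αβ/((α+β)²(α+β+1)) = 34.58·36.16/(70.74²·71.74) = 0.003483.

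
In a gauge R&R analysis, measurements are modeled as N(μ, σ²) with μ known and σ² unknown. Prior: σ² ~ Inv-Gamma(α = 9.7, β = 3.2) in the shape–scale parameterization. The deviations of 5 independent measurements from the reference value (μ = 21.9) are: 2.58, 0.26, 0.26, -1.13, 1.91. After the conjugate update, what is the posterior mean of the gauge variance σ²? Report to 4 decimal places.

With known mean μ and an Inverse-Gamma(α, β) prior on σ², the Normal likelihood is conjugate: posterior is Inv-Gamma(α + n/2, β + Σ(xᵢ−μ)²/2).
Σ(xᵢ−μ)² = (2.58)² + (0.26)² + (0.26)² + (-1.13)² + (1.91)² = 11.7166.
Posterior: Inv-Gamma(9.7 + 5/2, 3.2 + 11.7166/2) = Inv-Gamma(12.20, 9.05830).
E[σ²|data] = β/(α−1) = 9.05830/11.20 = 0.8088.

0.8088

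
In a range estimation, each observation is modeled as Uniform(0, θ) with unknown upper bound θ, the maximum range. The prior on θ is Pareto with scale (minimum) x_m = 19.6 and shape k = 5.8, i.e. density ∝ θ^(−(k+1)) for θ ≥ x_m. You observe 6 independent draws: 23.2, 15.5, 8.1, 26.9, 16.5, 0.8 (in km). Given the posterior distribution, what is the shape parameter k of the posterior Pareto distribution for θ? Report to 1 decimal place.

11.8

A Pareto(scale x_m, shape k) prior on the upper bound θ of Uniform(0, θ) is conjugate: posterior is Pareto(max(x_m, max xᵢ), k + n).
Sample maximum = 26.9; prior scale x_m = 19.6 → posterior scale = max = 26.9.
Posterior shape = 5.8 + 6 = 11.8.
Posterior shape k = 11.8.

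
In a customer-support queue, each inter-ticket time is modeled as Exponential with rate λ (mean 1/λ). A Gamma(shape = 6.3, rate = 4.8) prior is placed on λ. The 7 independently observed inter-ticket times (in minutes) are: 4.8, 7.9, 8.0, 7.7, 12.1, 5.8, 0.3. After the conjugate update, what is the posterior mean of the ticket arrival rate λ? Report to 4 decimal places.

0.2588

With a Gamma(shape α, rate β) prior on the exponential rate λ, the posterior after n observations with total T = Σxᵢ is Gamma(α+n, β+T).
Sum of observations T = 46.6 minutes; n = 7.
Posterior: Gamma(6.3+7, 4.8+46.6) = Gamma(13.3, 51.4).
Posterior mean of λ = α/β = 13.3/51.4 = 0.2588.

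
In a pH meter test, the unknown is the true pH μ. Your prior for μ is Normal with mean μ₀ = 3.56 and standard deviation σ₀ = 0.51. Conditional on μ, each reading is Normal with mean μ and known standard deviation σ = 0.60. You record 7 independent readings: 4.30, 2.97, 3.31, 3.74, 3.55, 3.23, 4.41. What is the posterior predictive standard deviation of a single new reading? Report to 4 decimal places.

For Normal data with known variance σ², a Normal(μ₀, σ₀²) prior on μ is conjugate. Posterior precision = 1/σ₀² + n/σ²; posterior mean is the precision-weighted average of μ₀ and x̄.
σ₀² = 0.51² = 0.2601, σ² = 0.60² = 0.36; σ² + n·σ₀² = 0.36 + 7·0.2601 = 2.1807.
Posterior precision = 1/σ₀² + n/σ² = 1/0.2601 + 7/0.36 = (σ² + n·σ₀²)/(σ₀²σ²) = 2.1807/(0.2601·0.36); posterior variance σₙ² = σ₀²σ²/(σ² + n·σ₀²) = 0.2601·0.36/2.1807 = 0.042939.
Predictive variance for one new observation = σₙ² + σ² = 0.2601·0.36/2.1807 + 0.36 = σ²·(σ₀² + 2.1807)/2.1807 = 0.36·2.4408/2.1807 = 0.402939; SD = √(0.36·2.4408/2.1807) = 0.6348.

0.6348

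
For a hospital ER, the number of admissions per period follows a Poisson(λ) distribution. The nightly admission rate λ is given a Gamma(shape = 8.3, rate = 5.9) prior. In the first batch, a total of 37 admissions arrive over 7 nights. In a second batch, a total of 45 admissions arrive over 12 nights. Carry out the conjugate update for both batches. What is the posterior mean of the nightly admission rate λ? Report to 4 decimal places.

3.6265

With a Gamma(shape α, rate β) prior, the Poisson likelihood is conjugate: the posterior is Gamma(α + ΣXᵢ, β + n).
After batch 1: Gamma(α+S, β+n) = Gamma(8.3+37, 5.9+7) = Gamma(45.3, 12.9).
After batch 2: Gamma(α+S, β+n) = Gamma(45.3+45, 12.9+12) = Gamma(90.3, 24.9).
Posterior mean = α/β = 90.3/24.9 = 3.6265.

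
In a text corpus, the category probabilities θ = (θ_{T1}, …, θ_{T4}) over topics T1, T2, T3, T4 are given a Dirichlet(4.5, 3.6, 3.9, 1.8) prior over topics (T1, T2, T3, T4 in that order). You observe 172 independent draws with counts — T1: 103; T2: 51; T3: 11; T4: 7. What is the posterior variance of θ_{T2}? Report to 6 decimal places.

The Dirichlet prior is conjugate to the Multinomial likelihood: each posterior αⱼ = prior αⱼ + observed count nⱼ.
Posterior concentration: (107.5, 54.6, 14.9, 8.8), total = 185.8.
Var[θ_j] = α_j(Σα−α_j)/((Σα)²(Σα+1)) = 54.6·131.2/(185.8²·186.8) = 0.001111.

0.001111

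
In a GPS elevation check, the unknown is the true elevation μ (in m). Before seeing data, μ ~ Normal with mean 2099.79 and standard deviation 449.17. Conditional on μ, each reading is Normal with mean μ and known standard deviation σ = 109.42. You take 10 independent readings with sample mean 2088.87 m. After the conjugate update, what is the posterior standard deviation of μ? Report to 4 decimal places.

34.4994

For Normal data with known variance σ², a Normal(μ₀, σ₀²) prior on μ is conjugate. Posterior precision = 1/σ₀² + n/σ²; posterior mean is the precision-weighted average of μ₀ and x̄.
σ₀² = 449.17² = 201753.6889, σ² = 109.42² = 11972.7364; σ² + n·σ₀² = 11972.7364 + 10·201753.6889 = 2029509.6254.
Posterior precision = 1/σ₀² + n/σ² = 1/201753.6889 + 10/11972.7364 = (σ² + n·σ₀²)/(σ₀²σ²) = 2029509.6254/(201753.6889·11972.7364); posterior variance σₙ² = σ₀²σ²/(σ² + n·σ₀²) = 201753.6889·11972.7364/2029509.6254 = 1190.210534.
Posterior SD = √σₙ² = √(201753.6889·11972.7364/2029509.6254) = 34.4994.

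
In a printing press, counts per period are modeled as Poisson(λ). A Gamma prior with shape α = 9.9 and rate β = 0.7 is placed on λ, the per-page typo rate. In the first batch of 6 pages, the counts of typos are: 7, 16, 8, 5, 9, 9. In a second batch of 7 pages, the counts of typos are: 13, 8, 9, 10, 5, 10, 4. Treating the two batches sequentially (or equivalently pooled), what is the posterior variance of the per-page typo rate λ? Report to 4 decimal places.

With a Gamma(shape α, rate β) prior, the Poisson likelihood is conjugate: the posterior is Gamma(α + ΣXᵢ, β + n).
Batch 1: sum of counts S = 54 over n = 6 pages.
After batch 1: Gamma(α+S, β+n) = Gamma(9.9+54, 0.7+6) = Gamma(63.9, 6.7).
Batch 2: sum of counts S = 59 over n = 7 pages.
After batch 2: Gamma(α+S, β+n) = Gamma(63.9+59, 6.7+7) = Gamma(122.9, 13.7).
Var = α/β² = 122.9/13.7² = 0.6548.

0.6548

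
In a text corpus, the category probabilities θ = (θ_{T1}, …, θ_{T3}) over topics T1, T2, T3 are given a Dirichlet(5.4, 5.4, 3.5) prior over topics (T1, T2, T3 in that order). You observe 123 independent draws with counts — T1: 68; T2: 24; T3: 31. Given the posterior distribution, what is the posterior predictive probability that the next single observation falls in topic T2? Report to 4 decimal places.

The Dirichlet prior is conjugate to the Multinomial likelihood: each posterior αⱼ = prior αⱼ + observed count nⱼ.
Posterior concentration: (73.4, 29.4, 34.5), total = 137.3.
P(next = T2 | data) = α_{T2}/Σα = 0.2141.

0.2141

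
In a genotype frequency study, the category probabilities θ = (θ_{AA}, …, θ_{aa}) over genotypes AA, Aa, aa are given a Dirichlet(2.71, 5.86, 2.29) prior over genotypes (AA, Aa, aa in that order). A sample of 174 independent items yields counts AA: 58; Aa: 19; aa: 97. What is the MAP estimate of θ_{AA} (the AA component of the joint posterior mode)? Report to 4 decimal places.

0.3283

The Dirichlet prior is conjugate to the Multinomial likelihood: each posterior αⱼ = prior αⱼ + observed count nⱼ.
Posterior concentration: (60.71, 24.86, 99.29), total = 184.86.
Joint mode component: (α_{AA}−1)/(Σα−K) = 59.71/181.86 = 0.3283.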